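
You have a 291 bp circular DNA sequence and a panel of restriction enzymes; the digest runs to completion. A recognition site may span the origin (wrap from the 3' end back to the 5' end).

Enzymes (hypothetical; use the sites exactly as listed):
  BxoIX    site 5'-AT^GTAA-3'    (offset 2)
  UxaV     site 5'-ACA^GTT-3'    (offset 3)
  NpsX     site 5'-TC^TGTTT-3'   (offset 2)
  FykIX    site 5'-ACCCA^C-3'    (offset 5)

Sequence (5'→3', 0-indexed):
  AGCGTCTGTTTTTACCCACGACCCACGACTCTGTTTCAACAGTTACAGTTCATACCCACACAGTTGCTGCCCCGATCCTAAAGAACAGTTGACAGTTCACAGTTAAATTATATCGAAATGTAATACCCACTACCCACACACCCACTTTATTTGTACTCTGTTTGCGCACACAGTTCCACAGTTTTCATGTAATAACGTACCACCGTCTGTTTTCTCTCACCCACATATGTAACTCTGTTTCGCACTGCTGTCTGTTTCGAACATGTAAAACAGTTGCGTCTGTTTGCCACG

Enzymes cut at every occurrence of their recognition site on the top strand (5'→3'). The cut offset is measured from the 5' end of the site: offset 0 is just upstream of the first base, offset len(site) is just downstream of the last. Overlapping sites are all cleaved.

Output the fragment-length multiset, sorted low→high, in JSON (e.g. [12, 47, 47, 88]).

Per-enzyme occurrences:
  BxoIX ATGTAA/2: at [117, 186, 226, 262] ⇒ [119, 188, 228, 264]
  UxaV ACAGTT/3: at [38, 44, 59, 84, 91, 98, 169, 177, 269] ⇒ [41, 47, 62, 87, 94, 101, 172, 180, 272]
  NpsX TCTGTTT/2: at [4, 29, 156, 205, 233, 250, 278] ⇒ [6, 31, 158, 207, 235, 252, 280]
  FykIX ACCCAC/5: at [13, 20, 53, 124, 131, 139, 218] ⇒ [18, 25, 58, 129, 136, 144, 223]

Pooled cuts: [6, 18, 25, 31, 41, 47, 58, 62, 87, 94, 101, 119, 129, 136, 144, 158, 172, 180, 188, 207, 223, 228, 235, 252, 264, 272, 280]

Fragments:
  6→18: 12 bp
  18→25: 7 bp
  25→31: 6 bp
  31→41: 10 bp
  41→47: 6 bp
  47→58: 11 bp
  58→62: 4 bp
  62→87: 25 bp
  87→94: 7 bp
  94→101: 7 bp
  101→119: 18 bp
  119→129: 10 bp
  129→136: 7 bp
  136→144: 8 bp
  144→158: 14 bp
  158→172: 14 bp
  172→180: 8 bp
  180→188: 8 bp
  188→207: 19 bp
  207→223: 16 bp
  223→228: 5 bp
  228→235: 7 bp
  235→252: 17 bp
  252→264: 12 bp
  264→272: 8 bp
  272→280: 8 bp
  280→6 (wrap): 291-280+6 = 17 bp

[4,5,6,6,7,7,7,7,7,8,8,8,8,8,10,10,11,12,12,14,14,16,17,17,18,19,25]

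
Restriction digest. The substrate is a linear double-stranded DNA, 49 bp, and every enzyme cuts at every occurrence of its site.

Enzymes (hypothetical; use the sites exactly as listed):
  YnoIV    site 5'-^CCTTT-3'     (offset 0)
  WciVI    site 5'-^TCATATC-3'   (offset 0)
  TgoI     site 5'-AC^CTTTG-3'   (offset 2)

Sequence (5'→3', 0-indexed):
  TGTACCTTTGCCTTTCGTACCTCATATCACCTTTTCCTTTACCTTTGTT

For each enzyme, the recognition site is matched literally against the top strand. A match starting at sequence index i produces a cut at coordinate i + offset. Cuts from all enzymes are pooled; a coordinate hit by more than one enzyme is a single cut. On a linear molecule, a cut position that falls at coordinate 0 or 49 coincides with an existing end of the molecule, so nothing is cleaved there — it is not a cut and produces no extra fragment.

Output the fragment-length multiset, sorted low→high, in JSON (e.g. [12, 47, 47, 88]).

[1,1,4,5,6,6,7,8,11]

Site scan:
  YnoIV (CCTTT, off=0): starts [4, 10, 29, 35, 41] → cuts [4, 10, 29, 35, 41]
  WciVI (TCATATC, off=0): starts [21] → cuts [21]
  TgoI (ACCTTTG, off=2): starts [3, 40] → cuts [5, 42]

All cut coordinates (distinct, sorted): [4, 5, 10, 21, 29, 35, 41, 42]

Fragment lengths:
  [0,4): 4 bp
  [4,5): 1 bp
  [5,10): 5 bp
  [10,21): 11 bp
  [21,29): 8 bp
  [29,35): 6 bp
  [35,41): 6 bp
  [41,42): 1 bp
  [42,49): 7 bp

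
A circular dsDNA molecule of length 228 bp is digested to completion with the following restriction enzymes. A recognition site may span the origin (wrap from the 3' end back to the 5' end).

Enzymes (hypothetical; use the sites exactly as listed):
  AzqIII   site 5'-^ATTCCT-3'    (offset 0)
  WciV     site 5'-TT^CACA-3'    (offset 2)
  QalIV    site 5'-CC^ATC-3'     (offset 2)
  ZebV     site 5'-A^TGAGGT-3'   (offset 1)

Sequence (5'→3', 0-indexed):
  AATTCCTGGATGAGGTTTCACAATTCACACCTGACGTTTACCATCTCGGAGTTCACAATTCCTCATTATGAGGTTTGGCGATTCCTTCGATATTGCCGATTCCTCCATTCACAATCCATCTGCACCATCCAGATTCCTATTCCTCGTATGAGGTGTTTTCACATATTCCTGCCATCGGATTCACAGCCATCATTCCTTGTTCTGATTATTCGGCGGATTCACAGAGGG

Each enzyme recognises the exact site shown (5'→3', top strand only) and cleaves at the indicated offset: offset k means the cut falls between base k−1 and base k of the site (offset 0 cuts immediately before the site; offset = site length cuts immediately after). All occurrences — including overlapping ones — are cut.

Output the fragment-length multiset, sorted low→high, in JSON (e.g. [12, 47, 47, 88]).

Per-enzyme occurrences:
  AzqIII ATTCCT/0: at [1, 57, 80, 98, 132, 138, 164, 191] ⇒ [1, 57, 80, 98, 132, 138, 164, 191]
  WciV TTCACA/2: at [16, 23, 51, 107, 157, 179, 217] ⇒ [18, 25, 53, 109, 159, 181, 219]
  QalIV CCATC/2: at [40, 115, 124, 171, 186] ⇒ [42, 117, 126, 173, 188]
  ZebV ATGAGGT/1: at [9, 67, 147] ⇒ [10, 68, 148]

Pooled cuts: [1, 10, 18, 25, 42, 53, 57, 68, 80, 98, 109, 117, 126, 132, 138, 148, 159, 164, 173, 181, 188, 191, 219]

Fragment lengths:
  1→10: 9 bp
  10→18: 8 bp
  18→25: 7 bp
  25→42: 17 bp
  42→53: 11 bp
  53→57: 4 bp
  57→68: 11 bp
  68→80: 12 bp
  80→98: 18 bp
  98→109: 11 bp
  109→117: 8 bp
  117→126: 9 bp
  126→132: 6 bp
  132→138: 6 bp
  138→148: 10 bp
  148→159: 11 bp
  159→164: 5 bp
  164→173: 9 bp
  173→181: 8 bp
  181→188: 7 bp
  188→191: 3 bp
  191→219: 28 bp
  219→1 (wrap): 228-219+1 = 10 bp

[3,4,5,6,6,7,7,8,8,8,9,9,9,10,10,11,11,11,11,12,17,18,28]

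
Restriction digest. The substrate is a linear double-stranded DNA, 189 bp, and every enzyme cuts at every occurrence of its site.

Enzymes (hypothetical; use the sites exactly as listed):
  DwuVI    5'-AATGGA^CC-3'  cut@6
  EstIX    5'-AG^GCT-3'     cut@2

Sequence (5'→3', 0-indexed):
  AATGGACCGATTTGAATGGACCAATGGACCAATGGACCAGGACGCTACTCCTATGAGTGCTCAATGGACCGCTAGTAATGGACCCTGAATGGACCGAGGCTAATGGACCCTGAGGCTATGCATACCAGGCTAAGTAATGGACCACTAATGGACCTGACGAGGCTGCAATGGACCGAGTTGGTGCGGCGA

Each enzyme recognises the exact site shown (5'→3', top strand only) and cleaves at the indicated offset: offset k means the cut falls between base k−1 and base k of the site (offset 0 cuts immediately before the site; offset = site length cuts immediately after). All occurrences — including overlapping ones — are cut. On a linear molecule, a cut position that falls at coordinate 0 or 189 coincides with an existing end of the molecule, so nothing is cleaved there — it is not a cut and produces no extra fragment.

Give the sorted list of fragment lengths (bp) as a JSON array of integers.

Scan for sites:
  DwuVI (AATGGACC, off=6): starts [0, 14, 22, 30, 62, 76, 87, 101, 135, 146, 166] → cuts [6, 20, 28, 36, 68, 82, 93, 107, 141, 152, 172]
  EstIX (AGGCT, off=2): starts [96, 112, 126, 159] → cuts [98, 114, 128, 161]

Pooled cuts: [6, 20, 28, 36, 68, 82, 93, 98, 107, 114, 128, 141, 152, 161, 172]

Fragment lengths:
  [0,6): 6 bp
  [6,20): 14 bp
  [20,28): 8 bp
  [28,36): 8 bp
  [36,68): 32 bp
  [68,82): 14 bp
  [82,93): 11 bp
  [93,98): 5 bp
  [98,107): 9 bp
  [107,114): 7 bp
  [114,128): 14 bp
  [128,141): 13 bp
  [141,152): 11 bp
  [152,161): 9 bp
  [161,172): 11 bp
  [172,189): 17 bp

[5,6,7,8,8,9,9,11,11,11,13,14,14,14,17,32]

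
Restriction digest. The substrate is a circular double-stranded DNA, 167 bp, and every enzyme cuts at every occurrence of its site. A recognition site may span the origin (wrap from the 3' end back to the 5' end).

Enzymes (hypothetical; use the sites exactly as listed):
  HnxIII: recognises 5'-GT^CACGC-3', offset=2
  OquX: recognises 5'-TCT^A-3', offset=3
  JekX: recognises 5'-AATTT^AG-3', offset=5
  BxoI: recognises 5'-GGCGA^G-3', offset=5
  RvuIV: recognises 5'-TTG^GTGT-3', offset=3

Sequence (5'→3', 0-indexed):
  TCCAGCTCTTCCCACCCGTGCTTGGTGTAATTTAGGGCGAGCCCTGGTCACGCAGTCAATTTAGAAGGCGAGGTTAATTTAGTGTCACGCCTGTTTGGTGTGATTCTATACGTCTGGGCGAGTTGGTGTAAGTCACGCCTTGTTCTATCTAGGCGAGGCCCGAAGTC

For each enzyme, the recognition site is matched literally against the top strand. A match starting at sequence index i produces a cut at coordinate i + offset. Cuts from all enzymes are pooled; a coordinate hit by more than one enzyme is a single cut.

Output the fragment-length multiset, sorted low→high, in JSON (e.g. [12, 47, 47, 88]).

[4,4,5,6,7,8,8,9,9,9,10,12,13,14,14,35]

Per-enzyme occurrences:
  HnxIII GTCACGC/2: at [46, 83, 131] ⇒ [48, 85, 133]
  OquX TCTA/3: at [104, 143, 147] ⇒ [107, 146, 150]
  JekX AATTTAG/5: at [28, 57, 75] ⇒ [33, 62, 80]
  BxoI GGCGAG/5: at [35, 66, 116, 151] ⇒ [40, 71, 121, 156]
  RvuIV TTGGTGT/3: at [21, 94, 122] ⇒ [24, 97, 125]

Pooled cuts: [24, 33, 40, 48, 62, 71, 80, 85, 97, 107, 121, 125, 133, 146, 150, 156]

Fragments:
  24→33: 9 bp
  33→40: 7 bp
  40→48: 8 bp
  48→62: 14 bp
  62→71: 9 bp
  71→80: 9 bp
  80→85: 5 bp
  85→97: 12 bp
  97→107: 10 bp
  107→121: 14 bp
  121→125: 4 bp
  125→133: 8 bp
  133→146: 13 bp
  146→150: 4 bp
  150→156: 6 bp
  156→24 (wrap): 167-156+24 = 35 bp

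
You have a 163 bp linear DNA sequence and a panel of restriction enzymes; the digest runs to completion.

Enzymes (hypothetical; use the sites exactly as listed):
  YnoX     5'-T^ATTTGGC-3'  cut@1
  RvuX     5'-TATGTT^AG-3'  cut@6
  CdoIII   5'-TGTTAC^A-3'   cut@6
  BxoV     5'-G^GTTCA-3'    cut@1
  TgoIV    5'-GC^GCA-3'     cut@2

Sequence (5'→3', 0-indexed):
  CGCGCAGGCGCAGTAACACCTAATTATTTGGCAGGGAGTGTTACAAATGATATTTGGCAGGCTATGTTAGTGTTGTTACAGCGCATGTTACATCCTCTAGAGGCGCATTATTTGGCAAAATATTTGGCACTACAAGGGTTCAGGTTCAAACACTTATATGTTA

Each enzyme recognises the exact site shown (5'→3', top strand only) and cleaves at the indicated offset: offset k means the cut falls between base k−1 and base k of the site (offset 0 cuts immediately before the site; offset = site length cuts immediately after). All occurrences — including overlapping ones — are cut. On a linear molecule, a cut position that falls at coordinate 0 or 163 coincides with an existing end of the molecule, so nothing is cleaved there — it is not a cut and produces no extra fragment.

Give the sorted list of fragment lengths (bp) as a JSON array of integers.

[3,3,5,6,6,7,9,11,12,13,16,16,17,19,20]

Site scan:
  YnoX TATTTGGC/1: at [24, 50, 108, 120] ⇒ [25, 51, 109, 121]
  RvuX TATGTTAG/6: at [62] ⇒ [68]
  CdoIII TGTTACA/6: at [38, 73, 85] ⇒ [44, 79, 91]
  BxoV GGTTCA/1: at [136, 142] ⇒ [137, 143]
  TgoIV GCGCA/2: at [1, 7, 80, 102] ⇒ [3, 9, 82, 104]

All cut coordinates (distinct, sorted): [3, 9, 25, 44, 51, 68, 79, 82, 91, 104, 109, 121, 137, 143]

Fragment lengths:
  [0,3): 3 bp
  [3,9): 6 bp
  [9,25): 16 bp
  [25,44): 19 bp
  [44,51): 7 bp
  [51,68): 17 bp
  [68,79): 11 bp
  [79,82): 3 bp
  [82,91): 9 bp
  [91,104): 13 bp
  [104,109): 5 bp
  [109,121): 12 bp
  [121,137): 16 bp
  [137,143): 6 bp
  [143,163): 20 bp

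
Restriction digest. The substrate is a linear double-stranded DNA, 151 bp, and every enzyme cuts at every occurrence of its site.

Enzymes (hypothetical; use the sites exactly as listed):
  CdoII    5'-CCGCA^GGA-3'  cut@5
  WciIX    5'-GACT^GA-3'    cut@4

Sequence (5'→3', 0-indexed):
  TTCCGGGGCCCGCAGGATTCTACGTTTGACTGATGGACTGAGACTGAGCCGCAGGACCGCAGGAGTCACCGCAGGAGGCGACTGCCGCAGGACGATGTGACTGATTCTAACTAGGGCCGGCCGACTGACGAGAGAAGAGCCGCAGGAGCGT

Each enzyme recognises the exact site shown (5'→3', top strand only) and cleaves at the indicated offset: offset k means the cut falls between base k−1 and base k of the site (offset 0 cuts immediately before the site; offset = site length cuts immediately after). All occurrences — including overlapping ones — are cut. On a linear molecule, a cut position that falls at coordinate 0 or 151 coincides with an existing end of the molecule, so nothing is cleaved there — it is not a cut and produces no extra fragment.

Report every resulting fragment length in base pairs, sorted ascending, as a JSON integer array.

Site scan:
  CdoII (CCGCAGGA, off=5): starts [9, 48, 56, 68, 84, 139] → cuts [14, 53, 61, 73, 89, 144]
  WciIX (GACTGA, off=4): starts [27, 35, 41, 98, 122] → cuts [31, 39, 45, 102, 126]

All cut coordinates (distinct, sorted): [14, 31, 39, 45, 53, 61, 73, 89, 102, 126, 144]

Fragments:
  [0,14): 14 bp
  [14,31): 17 bp
  [31,39): 8 bp
  [39,45): 6 bp
  [45,53): 8 bp
  [53,61): 8 bp
  [61,73): 12 bp
  [73,89): 16 bp
  [89,102): 13 bp
  [102,126): 24 bp
  [126,144): 18 bp
  [144,151): 7 bp

[6,7,8,8,8,12,13,14,16,17,18,24]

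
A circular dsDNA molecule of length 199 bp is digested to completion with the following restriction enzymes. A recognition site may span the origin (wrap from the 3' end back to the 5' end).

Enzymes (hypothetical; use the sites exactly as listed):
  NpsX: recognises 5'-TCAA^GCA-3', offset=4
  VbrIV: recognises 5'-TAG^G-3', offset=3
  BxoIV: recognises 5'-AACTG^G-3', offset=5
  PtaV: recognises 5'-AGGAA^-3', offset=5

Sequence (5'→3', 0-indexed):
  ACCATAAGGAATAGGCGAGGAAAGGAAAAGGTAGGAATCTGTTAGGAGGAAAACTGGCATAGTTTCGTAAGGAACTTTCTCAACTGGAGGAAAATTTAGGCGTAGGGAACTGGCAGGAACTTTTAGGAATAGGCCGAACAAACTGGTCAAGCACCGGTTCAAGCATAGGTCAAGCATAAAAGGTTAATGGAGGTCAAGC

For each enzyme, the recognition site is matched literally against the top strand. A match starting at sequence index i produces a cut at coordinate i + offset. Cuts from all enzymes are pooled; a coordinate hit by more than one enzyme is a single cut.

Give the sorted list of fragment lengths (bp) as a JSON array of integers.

Site scan:
  NpsX TCAAGCA/4: at [146, 158, 169, 193] ⇒ [150, 162, 173, 197]
  VbrIV TAGG/3: at [11, 31, 42, 96, 102, 123, 129, 165] ⇒ [14, 34, 45, 99, 105, 126, 132, 168]
  BxoIV AACTGG/5: at [51, 81, 107, 140] ⇒ [56, 86, 112, 145]
  PtaV AGGAA/5: at [6, 17, 22, 32, 46, 69, 87, 114, 124] ⇒ [11, 22, 27, 37, 51, 74, 92, 119, 129]

Pooled cuts: [11, 14, 22, 27, 34, 37, 45, 51, 56, 74, 86, 92, 99, 105, 112, 119, 126, 129, 132, 145, 150, 162, 168, 173, 197]

Fragment lengths:
  11→14: 3 bp
  14→22: 8 bp
  22→27: 5 bp
  27→34: 7 bp
  34→37: 3 bp
  37→45: 8 bp
  45→51: 6 bp
  51→56: 5 bp
  56→74: 18 bp
  74→86: 12 bp
  86→92: 6 bp
  92→99: 7 bp
  99→105: 6 bp
  105→112: 7 bp
  112→119: 7 bp
  119→126: 7 bp
  126→129: 3 bp
  129→132: 3 bp
  132→145: 13 bp
  145→150: 5 bp
  150→162: 12 bp
  162→168: 6 bp
  168→173: 5 bp
  173→197: 24 bp
  197→11 (wrap): 199-197+11 = 13 bp

[3,3,3,3,5,5,5,5,6,6,6,6,7,7,7,7,7,8,8,12,12,13,13,18,24]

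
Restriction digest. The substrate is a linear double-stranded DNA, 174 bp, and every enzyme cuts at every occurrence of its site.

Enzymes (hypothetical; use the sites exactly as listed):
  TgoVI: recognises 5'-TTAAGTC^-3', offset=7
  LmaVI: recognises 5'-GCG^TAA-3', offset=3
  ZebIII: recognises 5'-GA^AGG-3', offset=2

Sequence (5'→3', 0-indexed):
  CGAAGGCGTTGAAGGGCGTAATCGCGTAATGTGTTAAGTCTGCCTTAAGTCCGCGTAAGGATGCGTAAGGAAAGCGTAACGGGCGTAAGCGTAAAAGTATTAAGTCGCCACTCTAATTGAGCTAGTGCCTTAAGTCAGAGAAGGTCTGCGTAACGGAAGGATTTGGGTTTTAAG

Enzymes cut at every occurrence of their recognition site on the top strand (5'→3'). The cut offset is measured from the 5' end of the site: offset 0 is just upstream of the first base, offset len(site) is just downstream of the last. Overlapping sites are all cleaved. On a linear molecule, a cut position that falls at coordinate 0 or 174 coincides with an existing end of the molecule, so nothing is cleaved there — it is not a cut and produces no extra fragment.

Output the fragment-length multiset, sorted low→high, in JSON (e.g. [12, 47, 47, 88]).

[3,4,5,6,6,7,8,9,9,9,10,11,11,14,15,17,30]

Per-enzyme occurrences:
  TgoVI (TTAAGTC, off=7): starts [33, 44, 99, 129] → cuts [40, 51, 106, 136]
  LmaVI (GCGTAA, off=3): starts [15, 23, 52, 62, 73, 82, 88, 147] → cuts [18, 26, 55, 65, 76, 85, 91, 150]
  ZebIII (GAAGG, off=2): starts [1, 10, 139, 155] → cuts [3, 12, 141, 157]

Pooled cuts: [3, 12, 18, 26, 40, 51, 55, 65, 76, 85, 91, 106, 136, 141, 150, 157]

Fragments:
  [0,3): 3 bp
  [3,12): 9 bp
  [12,18): 6 bp
  [18,26): 8 bp
  [26,40): 14 bp
  [40,51): 11 bp
  [51,55): 4 bp
  [55,65): 10 bp
  [65,76): 11 bp
  [76,85): 9 bp
  [85,91): 6 bp
  [91,106): 15 bp
  [106,136): 30 bp
  [136,141): 5 bp
  [141,150): 9 bp
  [150,157): 7 bp
  [157,174): 17 bp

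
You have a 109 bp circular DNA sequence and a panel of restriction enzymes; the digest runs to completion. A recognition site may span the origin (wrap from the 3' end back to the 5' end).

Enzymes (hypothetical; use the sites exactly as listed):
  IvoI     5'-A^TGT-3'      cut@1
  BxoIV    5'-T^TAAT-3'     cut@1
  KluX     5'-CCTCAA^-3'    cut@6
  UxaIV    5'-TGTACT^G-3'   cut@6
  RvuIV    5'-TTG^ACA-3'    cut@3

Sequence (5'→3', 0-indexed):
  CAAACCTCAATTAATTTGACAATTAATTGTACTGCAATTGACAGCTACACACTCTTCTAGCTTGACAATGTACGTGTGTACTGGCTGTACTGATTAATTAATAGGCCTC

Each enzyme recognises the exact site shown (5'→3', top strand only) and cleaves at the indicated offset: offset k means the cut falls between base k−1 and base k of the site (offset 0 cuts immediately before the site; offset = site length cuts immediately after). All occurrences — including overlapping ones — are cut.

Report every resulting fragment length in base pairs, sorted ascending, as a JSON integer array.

[1,3,4,4,5,7,7,9,10,14,21,24]

Site scan:
  IvoI ATGT/1: at [67] ⇒ [68]
  BxoIV TTAAT/1: at [10, 22, 93, 97] ⇒ [11, 23, 94, 98]
  KluX CCTCAA/6: at [4] ⇒ [10]
  UxaIV TGTACTG/6: at [27, 76, 85] ⇒ [33, 82, 91]
  RvuIV TTGACA/3: at [15, 37, 61] ⇒ [18, 40, 64]

Pooled cuts: [10, 11, 18, 23, 33, 40, 64, 68, 82, 91, 94, 98]

Fragment lengths:
  10→11: 1 bp
  11→18: 7 bp
  18→23: 5 bp
  23→33: 10 bp
  33→40: 7 bp
  40→64: 24 bp
  64→68: 4 bp
  68→82: 14 bp
  82→91: 9 bp
  91→94: 3 bp
  94→98: 4 bp
  98→10 (wrap): 109-98+10 = 21 bp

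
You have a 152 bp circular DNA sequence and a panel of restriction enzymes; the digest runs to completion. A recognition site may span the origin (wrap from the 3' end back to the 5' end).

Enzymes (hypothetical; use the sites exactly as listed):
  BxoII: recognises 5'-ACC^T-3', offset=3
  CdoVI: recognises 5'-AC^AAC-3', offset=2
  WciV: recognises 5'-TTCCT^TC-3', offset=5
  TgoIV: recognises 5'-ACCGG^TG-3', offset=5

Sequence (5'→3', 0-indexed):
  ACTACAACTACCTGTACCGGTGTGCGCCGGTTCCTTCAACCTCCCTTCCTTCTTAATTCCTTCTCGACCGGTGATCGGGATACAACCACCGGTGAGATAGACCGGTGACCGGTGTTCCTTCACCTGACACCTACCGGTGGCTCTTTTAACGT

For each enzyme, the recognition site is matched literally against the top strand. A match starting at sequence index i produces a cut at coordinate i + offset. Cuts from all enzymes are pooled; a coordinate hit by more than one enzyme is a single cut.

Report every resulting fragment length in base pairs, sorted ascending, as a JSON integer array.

Per-enzyme occurrences:
  BxoII ACCT/3: at [9, 38, 121, 128] ⇒ [12, 41, 124, 131]
  CdoVI ACAAC/2: at [3, 81] ⇒ [5, 83]
  WciV TTCCTTC/5: at [30, 45, 56, 114] ⇒ [35, 50, 61, 119]
  TgoIV ACCGGTG/5: at [15, 66, 87, 100, 107, 132] ⇒ [20, 71, 92, 105, 112, 137]

All cut coordinates (distinct, sorted): [5, 12, 20, 35, 41, 50, 61, 71, 83, 92, 105, 112, 119, 124, 131, 137]

Fragments:
  5→12: 7 bp
  12→20: 8 bp
  20→35: 15 bp
  35→41: 6 bp
  41→50: 9 bp
  50→61: 11 bp
  61→71: 10 bp
  71→83: 12 bp
  83→92: 9 bp
  92→105: 13 bp
  105→112: 7 bp
  112→119: 7 bp
  119→124: 5 bp
  124→131: 7 bp
  131→137: 6 bp
  137→5 (wrap): 152-137+5 = 20 bp

[5,6,6,7,7,7,7,8,9,9,10,11,12,13,15,20]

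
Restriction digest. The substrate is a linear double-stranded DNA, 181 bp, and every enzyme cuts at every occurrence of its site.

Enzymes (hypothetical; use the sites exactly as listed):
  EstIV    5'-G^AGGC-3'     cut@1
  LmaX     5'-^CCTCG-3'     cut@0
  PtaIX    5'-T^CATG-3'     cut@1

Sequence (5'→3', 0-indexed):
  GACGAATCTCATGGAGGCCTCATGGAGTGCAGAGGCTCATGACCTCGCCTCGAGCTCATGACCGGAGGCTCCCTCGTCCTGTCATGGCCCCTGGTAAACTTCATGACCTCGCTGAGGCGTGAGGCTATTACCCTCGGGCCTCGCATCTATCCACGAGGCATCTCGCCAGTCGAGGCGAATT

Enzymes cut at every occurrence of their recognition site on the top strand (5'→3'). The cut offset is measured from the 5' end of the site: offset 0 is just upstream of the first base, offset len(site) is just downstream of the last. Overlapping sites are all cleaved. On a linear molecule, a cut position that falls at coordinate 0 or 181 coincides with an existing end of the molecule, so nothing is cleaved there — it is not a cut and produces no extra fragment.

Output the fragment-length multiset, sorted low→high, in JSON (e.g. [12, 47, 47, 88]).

Per-enzyme occurrences:
  EstIV GAGGC/1: at [13, 31, 64, 113, 120, 154, 171] ⇒ [14, 32, 65, 114, 121, 155, 172]
  LmaX CCTCG/0: at [42, 47, 71, 106, 131, 138] ⇒ [42, 47, 71, 106, 131, 138]
  PtaIX TCATG/1: at [8, 19, 36, 55, 81, 100] ⇒ [9, 20, 37, 56, 82, 101]

Pooled cuts: [9, 14, 20, 32, 37, 42, 47, 56, 65, 71, 82, 101, 106, 114, 121, 131, 138, 155, 172]

Fragment lengths:
  [0,9): 9 bp
  [9,14): 5 bp
  [14,20): 6 bp
  [20,32): 12 bp
  [32,37): 5 bp
  [37,42): 5 bp
  [42,47): 5 bp
  [47,56): 9 bp
  [56,65): 9 bp
  [65,71): 6 bp
  [71,82): 11 bp
  [82,101): 19 bp
  [101,106): 5 bp
  [106,114): 8 bp
  [114,121): 7 bp
  [121,131): 10 bp
  [131,138): 7 bp
  [138,155): 17 bp
  [155,172): 17 bp
  [172,181): 9 bp

[5,5,5,5,5,6,6,7,7,8,9,9,9,9,10,11,12,17,17,19]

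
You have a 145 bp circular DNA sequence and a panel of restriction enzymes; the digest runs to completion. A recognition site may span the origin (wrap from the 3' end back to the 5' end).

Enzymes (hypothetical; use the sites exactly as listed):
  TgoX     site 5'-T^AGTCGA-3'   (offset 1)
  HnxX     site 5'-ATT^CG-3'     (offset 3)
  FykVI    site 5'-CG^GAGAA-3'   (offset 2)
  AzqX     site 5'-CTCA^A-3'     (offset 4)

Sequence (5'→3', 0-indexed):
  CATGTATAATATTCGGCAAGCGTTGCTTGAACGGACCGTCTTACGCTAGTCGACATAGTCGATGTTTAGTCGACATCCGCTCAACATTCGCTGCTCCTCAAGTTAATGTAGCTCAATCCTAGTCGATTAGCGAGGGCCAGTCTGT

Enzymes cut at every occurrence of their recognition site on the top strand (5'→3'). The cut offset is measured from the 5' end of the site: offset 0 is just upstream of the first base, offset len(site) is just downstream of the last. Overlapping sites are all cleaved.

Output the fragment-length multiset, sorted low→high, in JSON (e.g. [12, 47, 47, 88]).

Scan for sites:
  TgoX TAGTCGA/1: at [46, 55, 66, 119] ⇒ [47, 56, 67, 120]
  HnxX ATTCG/3: at [10, 85] ⇒ [13, 88]
  FykVI (CGGAGAA, off=2): no sites
  AzqX CTCAA/4: at [79, 96, 111] ⇒ [83, 100, 115]

Pooled cuts: [13, 47, 56, 67, 83, 88, 100, 115, 120]

Fragment lengths:
  13→47: 34 bp
  47→56: 9 bp
  56→67: 11 bp
  67→83: 16 bp
  83→88: 5 bp
  88→100: 12 bp
  100→115: 15 bp
  115→120: 5 bp
  120→13 (wrap): 145-120+13 = 38 bp

[5,5,9,11,12,15,16,34,38]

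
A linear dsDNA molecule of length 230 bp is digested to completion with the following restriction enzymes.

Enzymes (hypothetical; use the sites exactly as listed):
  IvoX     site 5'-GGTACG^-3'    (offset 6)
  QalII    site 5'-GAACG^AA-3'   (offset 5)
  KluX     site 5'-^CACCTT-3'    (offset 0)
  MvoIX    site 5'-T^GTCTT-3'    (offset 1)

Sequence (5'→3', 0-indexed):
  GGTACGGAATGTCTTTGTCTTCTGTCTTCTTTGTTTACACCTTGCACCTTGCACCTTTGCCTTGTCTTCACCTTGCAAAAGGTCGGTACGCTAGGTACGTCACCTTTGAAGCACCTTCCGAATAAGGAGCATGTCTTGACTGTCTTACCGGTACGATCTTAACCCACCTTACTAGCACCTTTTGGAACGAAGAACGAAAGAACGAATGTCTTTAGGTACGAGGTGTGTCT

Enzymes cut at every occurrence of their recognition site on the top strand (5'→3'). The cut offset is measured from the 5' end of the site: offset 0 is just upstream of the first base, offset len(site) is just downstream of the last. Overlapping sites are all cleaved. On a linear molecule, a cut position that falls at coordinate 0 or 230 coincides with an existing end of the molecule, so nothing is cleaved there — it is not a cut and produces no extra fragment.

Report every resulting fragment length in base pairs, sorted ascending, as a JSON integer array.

Site scan:
  IvoX GGTACG/6: at [0, 84, 93, 149, 214] ⇒ [6, 90, 99, 155, 220]
  QalII GAACGAA/5: at [184, 191, 199] ⇒ [189, 196, 204]
  KluX CACCTT/0: at [37, 44, 51, 68, 100, 111, 164, 175] ⇒ [37, 44, 51, 68, 100, 111, 164, 175]
  MvoIX TGTCTT/1: at [9, 15, 22, 62, 131, 140, 206] ⇒ [10, 16, 23, 63, 132, 141, 207]

Pooled cuts: [6, 10, 16, 23, 37, 44, 51, 63, 68, 90, 99, 100, 111, 132, 141, 155, 164, 175, 189, 196, 204, 207, 220]

Fragments:
  [0,6): 6 bp
  [6,10): 4 bp
  [10,16): 6 bp
  [16,23): 7 bp
  [23,37): 14 bp
  [37,44): 7 bp
  [44,51): 7 bp
  [51,63): 12 bp
  [63,68): 5 bp
  [68,90): 22 bp
  [90,99): 9 bp
  [99,100): 1 bp
  [100,111): 11 bp
  [111,132): 21 bp
  [132,141): 9 bp
  [141,155): 14 bp
  [155,164): 9 bp
  [164,175): 11 bp
  [175,189): 14 bp
  [189,196): 7 bp
  [196,204): 8 bp
  [204,207): 3 bp
  [207,220): 13 bp
  [220,230): 10 bp

[1,3,4,5,6,6,7,7,7,7,8,9,9,9,10,11,11,12,13,14,14,14,21,22]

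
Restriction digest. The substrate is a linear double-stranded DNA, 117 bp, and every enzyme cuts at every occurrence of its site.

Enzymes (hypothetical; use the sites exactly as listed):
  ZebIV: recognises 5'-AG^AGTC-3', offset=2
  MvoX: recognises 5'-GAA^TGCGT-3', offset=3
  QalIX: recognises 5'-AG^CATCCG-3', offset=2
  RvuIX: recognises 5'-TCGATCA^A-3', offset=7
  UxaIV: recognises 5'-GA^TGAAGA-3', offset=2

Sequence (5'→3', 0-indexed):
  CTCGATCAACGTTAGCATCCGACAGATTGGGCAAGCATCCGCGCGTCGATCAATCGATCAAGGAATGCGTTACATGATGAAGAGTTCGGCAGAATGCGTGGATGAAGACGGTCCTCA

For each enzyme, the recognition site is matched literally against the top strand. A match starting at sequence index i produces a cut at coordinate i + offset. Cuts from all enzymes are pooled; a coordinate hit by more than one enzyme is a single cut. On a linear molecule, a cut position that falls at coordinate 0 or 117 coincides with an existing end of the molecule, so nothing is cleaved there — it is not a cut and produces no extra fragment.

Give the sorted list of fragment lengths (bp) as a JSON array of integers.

Scan for sites:
  ZebIV (AGAGTC, off=2): no sites
  MvoX GAATGCGT/3: at [62, 91] ⇒ [65, 94]
  QalIX AGCATCCG/2: at [13, 33] ⇒ [15, 35]
  RvuIX TCGATCAA/7: at [1, 45, 53] ⇒ [8, 52, 60]
  UxaIV GATGAAGA/2: at [75, 100] ⇒ [77, 102]

All cut coordinates (distinct, sorted): [8, 15, 35, 52, 60, 65, 77, 94, 102]

Fragment lengths:
  [0,8): 8 bp
  [8,15): 7 bp
  [15,35): 20 bp
  [35,52): 17 bp
  [52,60): 8 bp
  [60,65): 5 bp
  [65,77): 12 bp
  [77,94): 17 bp
  [94,102): 8 bp
  [102,117): 15 bp

[5,7,8,8,8,12,15,17,17,20]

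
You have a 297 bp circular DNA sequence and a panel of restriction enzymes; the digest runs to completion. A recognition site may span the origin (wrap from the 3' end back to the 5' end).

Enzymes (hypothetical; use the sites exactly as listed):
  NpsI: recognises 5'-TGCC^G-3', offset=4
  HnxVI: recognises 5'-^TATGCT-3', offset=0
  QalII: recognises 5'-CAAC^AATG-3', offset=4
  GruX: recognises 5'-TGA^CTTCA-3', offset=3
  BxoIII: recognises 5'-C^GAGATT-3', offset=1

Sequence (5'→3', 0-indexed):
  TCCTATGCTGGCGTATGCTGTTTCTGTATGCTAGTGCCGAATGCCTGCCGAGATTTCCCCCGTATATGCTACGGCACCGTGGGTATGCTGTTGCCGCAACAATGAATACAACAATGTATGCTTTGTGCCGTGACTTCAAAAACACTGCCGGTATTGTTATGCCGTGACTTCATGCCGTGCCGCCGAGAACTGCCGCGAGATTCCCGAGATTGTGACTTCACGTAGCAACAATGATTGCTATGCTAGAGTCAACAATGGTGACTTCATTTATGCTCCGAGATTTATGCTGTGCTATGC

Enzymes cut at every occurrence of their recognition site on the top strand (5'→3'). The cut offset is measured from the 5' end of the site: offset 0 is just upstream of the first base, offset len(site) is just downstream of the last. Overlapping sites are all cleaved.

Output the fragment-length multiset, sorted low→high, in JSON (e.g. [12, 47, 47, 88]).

[2,4,4,4,5,5,6,7,8,8,8,9,9,9,10,10,10,11,12,12,12,13,13,13,14,14,15,15,16,19]

Per-enzyme occurrences:
  NpsI (TGCCG, off=4): starts [34, 45, 91, 125, 145, 159, 172, 177, 190] → cuts [38, 49, 95, 129, 149, 163, 176, 181, 194]
  HnxVI (TATGCT, off=0): starts [3, 13, 26, 64, 83, 116, 238, 268, 282, 292] → cuts [3, 13, 26, 64, 83, 116, 238, 268, 282, 292]
  QalII (CAACAATG, off=4): starts [96, 108, 225, 249] → cuts [100, 112, 229, 253]
  GruX (TGACTTCA, off=3): starts [130, 164, 212, 258] → cuts [133, 167, 215, 261]
  BxoIII (CGAGATT, off=1): starts [48, 195, 204, 275] → cuts [49, 196, 205, 276]

Pooled cuts: [3, 13, 26, 38, 49, 64, 83, 95, 100, 112, 116, 129, 133, 149, 163, 167, 176, 181, 194, 196, 205, 215, 229, 238, 253, 261, 268, 276, 282, 292]

Fragment lengths:
  3→13: 10 bp
  13→26: 13 bp
  26→38: 12 bp
  38→49: 11 bp
  49→64: 15 bp
  64→83: 19 bp
  83→95: 12 bp
  95→100: 5 bp
  100→112: 12 bp
  112→116: 4 bp
  116→129: 13 bp
  129→133: 4 bp
  133→149: 16 bp
  149→163: 14 bp
  163→167: 4 bp
  167→176: 9 bp
  176→181: 5 bp
  181→194: 13 bp
  194→196: 2 bp
  196→205: 9 bp
  205→215: 10 bp
  215→229: 14 bp
  229→238: 9 bp
  238→253: 15 bp
  253→261: 8 bp
  261→268: 7 bp
  268→276: 8 bp
  276→282: 6 bp
  282→292: 10 bp
  292→3 (wrap): 297-292+3 = 8 bp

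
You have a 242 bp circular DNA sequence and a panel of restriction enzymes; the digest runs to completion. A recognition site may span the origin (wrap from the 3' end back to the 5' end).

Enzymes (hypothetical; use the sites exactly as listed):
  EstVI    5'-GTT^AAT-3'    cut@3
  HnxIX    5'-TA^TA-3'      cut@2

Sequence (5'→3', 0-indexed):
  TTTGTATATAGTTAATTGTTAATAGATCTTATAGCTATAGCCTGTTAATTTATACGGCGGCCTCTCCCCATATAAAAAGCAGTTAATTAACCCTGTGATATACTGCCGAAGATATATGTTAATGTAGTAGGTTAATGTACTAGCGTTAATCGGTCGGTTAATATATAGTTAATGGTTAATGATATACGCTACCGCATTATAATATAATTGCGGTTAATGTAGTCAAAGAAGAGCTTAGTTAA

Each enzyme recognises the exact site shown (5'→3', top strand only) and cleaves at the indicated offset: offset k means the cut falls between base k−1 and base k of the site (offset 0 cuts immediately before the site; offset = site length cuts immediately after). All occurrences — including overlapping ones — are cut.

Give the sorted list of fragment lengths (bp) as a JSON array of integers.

[2,2,4,5,5,5,6,6,6,7,7,7,8,9,11,11,12,12,13,14,14,15,16,20,25]

Site scan:
  EstVI (GTTAAT, off=3): starts [10, 17, 43, 81, 117, 130, 144, 156, 167, 174, 212, 237] → cuts [13, 20, 46, 84, 120, 133, 147, 159, 170, 177, 215, 240]
  HnxIX (TATA, off=2): starts [4, 6, 29, 35, 50, 70, 98, 112, 161, 163, 182, 197, 202] → cuts [6, 8, 31, 37, 52, 72, 100, 114, 163, 165, 184, 199, 204]

All cut coordinates (distinct, sorted): [6, 8, 13, 20, 31, 37, 46, 52, 72, 84, 100, 114, 120, 133, 147, 159, 163, 165, 170, 177, 184, 199, 204, 215, 240]

Fragment lengths:
  6→8: 2 bp
  8→13: 5 bp
  13→20: 7 bp
  20→31: 11 bp
  31→37: 6 bp
  37→46: 9 bp
  46→52: 6 bp
  52→72: 20 bp
  72→84: 12 bp
  84→100: 16 bp
  100→114: 14 bp
  114→120: 6 bp
  120→133: 13 bp
  133→147: 14 bp
  147→159: 12 bp
  159→163: 4 bp
  163→165: 2 bp
  165→170: 5 bp
  170→177: 7 bp
  177→184: 7 bp
  184→199: 15 bp
  199→204: 5 bp
  204→215: 11 bp
  215→240: 25 bp
  240→6 (wrap): 242-240+6 = 8 bp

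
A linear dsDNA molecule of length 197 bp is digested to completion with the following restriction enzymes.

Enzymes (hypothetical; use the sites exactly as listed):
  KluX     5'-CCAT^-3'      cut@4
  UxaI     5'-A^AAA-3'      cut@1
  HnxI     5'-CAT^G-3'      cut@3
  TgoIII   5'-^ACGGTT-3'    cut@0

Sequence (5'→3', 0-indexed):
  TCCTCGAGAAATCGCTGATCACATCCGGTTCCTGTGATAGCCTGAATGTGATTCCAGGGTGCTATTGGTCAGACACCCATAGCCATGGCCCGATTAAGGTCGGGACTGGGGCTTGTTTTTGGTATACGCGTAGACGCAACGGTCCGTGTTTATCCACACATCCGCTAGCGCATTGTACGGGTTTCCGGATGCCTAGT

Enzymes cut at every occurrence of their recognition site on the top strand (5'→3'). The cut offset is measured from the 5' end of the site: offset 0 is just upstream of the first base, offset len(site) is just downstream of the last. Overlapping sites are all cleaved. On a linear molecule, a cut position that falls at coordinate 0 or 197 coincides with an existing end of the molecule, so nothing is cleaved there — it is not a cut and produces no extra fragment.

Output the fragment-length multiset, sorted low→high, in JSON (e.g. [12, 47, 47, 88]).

Site scan:
  KluX CCAT/4: at [76, 82] ⇒ [80, 86]
  UxaI (AAAA, off=1): no sites
  HnxI CATG/3: at [83] ⇒ [86]
  TgoIII (ACGGTT, off=0): no sites

Pooled cuts: [80, 86]

Fragment lengths:
  [0,80): 80 bp
  [80,86): 6 bp
  [86,197): 111 bp

[6,80,111]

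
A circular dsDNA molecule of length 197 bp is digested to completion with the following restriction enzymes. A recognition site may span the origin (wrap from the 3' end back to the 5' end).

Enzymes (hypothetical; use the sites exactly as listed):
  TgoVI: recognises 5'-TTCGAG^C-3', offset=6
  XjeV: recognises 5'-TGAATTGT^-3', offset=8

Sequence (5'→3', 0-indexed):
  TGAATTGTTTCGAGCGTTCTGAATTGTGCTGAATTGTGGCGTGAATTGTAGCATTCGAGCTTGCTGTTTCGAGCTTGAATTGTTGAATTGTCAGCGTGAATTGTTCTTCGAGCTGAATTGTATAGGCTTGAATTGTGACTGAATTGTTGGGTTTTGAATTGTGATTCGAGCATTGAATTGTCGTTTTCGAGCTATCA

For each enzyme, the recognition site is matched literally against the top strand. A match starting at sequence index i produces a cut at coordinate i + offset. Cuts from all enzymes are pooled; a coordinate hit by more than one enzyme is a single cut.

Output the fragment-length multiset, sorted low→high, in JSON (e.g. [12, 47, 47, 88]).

Scan for sites:
  TgoVI TTCGAGC/6: at [8, 53, 67, 106, 164, 185] ⇒ [14, 59, 73, 112, 170, 191]
  XjeV TGAATTGT/8: at [0, 19, 29, 41, 75, 83, 96, 113, 128, 139, 154, 173] ⇒ [8, 27, 37, 49, 83, 91, 104, 121, 136, 147, 162, 181]

Pooled cuts: [8, 14, 27, 37, 49, 59, 73, 83, 91, 104, 112, 121, 136, 147, 162, 170, 181, 191]

Fragments:
  8→14: 6 bp
  14→27: 13 bp
  27→37: 10 bp
  37→49: 12 bp
  49→59: 10 bp
  59→73: 14 bp
  73→83: 10 bp
  83→91: 8 bp
  91→104: 13 bp
  104→112: 8 bp
  112→121: 9 bp
  121→136: 15 bp
  136→147: 11 bp
  147→162: 15 bp
  162→170: 8 bp
  170→181: 11 bp
  181→191: 10 bp
  191→8 (wrap): 197-191+8 = 14 bp

[6,8,8,8,9,10,10,10,10,11,11,12,13,13,14,14,15,15]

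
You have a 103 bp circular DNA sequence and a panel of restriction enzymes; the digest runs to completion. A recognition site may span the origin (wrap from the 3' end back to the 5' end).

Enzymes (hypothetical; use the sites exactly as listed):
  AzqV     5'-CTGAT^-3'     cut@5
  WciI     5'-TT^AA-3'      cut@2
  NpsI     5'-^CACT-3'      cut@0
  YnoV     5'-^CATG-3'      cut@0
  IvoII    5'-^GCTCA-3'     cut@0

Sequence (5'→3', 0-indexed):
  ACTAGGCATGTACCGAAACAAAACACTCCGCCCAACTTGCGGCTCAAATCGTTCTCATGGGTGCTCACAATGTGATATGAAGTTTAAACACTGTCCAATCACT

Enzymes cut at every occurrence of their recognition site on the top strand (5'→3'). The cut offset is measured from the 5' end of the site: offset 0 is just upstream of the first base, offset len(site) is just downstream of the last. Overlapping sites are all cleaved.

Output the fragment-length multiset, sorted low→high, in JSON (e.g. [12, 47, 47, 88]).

Site scan:
  AzqV (CTGAT, off=5): no sites
  WciI (TTAA, off=2): starts [83] → cuts [85]
  NpsI (CACT, off=0): starts [23, 88, 99] → cuts [23, 88, 99]
  YnoV (CATG, off=0): starts [6, 55] → cuts [6, 55]
  IvoII (GCTCA, off=0): starts [41, 62] → cuts [41, 62]

All cut coordinates (distinct, sorted): [6, 23, 41, 55, 62, 85, 88, 99]

Fragments:
  6→23: 17 bp
  23→41: 18 bp
  41→55: 14 bp
  55→62: 7 bp
  62→85: 23 bp
  85→88: 3 bp
  88→99: 11 bp
  99→6 (wrap): 103-99+6 = 10 bp

[3,7,10,11,14,17,18,23]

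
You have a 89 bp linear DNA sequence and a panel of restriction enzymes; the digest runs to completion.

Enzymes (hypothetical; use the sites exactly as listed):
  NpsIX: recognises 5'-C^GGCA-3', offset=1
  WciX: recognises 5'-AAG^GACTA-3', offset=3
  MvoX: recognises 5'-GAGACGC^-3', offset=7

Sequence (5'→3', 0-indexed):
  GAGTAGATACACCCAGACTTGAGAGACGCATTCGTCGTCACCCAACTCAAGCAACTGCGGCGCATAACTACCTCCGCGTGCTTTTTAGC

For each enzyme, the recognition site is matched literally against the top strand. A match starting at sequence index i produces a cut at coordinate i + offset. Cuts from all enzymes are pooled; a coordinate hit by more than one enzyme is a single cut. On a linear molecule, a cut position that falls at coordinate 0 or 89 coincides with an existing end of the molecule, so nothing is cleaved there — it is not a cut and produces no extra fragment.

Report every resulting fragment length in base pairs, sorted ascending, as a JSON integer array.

Per-enzyme occurrences:
  NpsIX (CGGCA, off=1): no sites
  WciX (AAGGACTA, off=3): no sites
  MvoX GAGACGC/7: at [22] ⇒ [29]

All cut coordinates (distinct, sorted): [29]

Fragments:
  [0,29): 29 bp
  [29,89): 60 bp

[29,60]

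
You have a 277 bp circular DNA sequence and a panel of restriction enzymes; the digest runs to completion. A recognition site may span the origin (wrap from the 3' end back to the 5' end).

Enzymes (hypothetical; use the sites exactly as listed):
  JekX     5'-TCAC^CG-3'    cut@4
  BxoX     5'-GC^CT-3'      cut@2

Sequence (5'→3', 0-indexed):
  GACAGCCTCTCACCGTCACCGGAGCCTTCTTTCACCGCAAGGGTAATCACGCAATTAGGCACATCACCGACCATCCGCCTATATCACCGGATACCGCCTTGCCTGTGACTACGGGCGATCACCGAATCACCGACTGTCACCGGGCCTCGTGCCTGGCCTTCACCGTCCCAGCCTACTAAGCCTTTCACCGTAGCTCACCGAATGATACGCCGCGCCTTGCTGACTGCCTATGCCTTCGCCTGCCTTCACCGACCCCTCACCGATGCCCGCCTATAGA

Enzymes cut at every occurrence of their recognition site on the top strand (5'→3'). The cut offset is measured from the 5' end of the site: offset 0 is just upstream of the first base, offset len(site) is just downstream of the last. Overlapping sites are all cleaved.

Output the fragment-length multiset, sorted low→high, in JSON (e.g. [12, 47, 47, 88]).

[4,5,5,5,6,6,6,6,6,6,7,7,7,8,9,9,9,10,10,10,10,10,11,11,12,13,17,20,32]

Scan for sites:
  JekX TCACCG/4: at [9, 15, 31, 63, 83, 118, 126, 136, 159, 184, 194, 245, 256] ⇒ [13, 19, 35, 67, 87, 122, 130, 140, 163, 188, 198, 249, 260]
  BxoX GCCT/2: at [4, 23, 76, 95, 100, 143, 150, 155, 170, 179, 213, 225, 231, 237, 241, 268] ⇒ [6, 25, 78, 97, 102, 145, 152, 157, 172, 181, 215, 227, 233, 239, 243, 270]

All cut coordinates (distinct, sorted): [6, 13, 19, 25, 35, 67, 78, 87, 97, 102, 122, 130, 140, 145, 152, 157, 163, 172, 181, 188, 198, 215, 227, 233, 239, 243, 249, 260, 270]

Fragments:
  6→13: 7 bp
  13→19: 6 bp
  19→25: 6 bp
  25→35: 10 bp
  35→67: 32 bp
  67→78: 11 bp
  78→87: 9 bp
  87→97: 10 bp
  97→102: 5 bp
  102→122: 20 bp
  122→130: 8 bp
  130→140: 10 bp
  140→145: 5 bp
  145→152: 7 bp
  152→157: 5 bp
  157→163: 6 bp
  163→172: 9 bp
  172→181: 9 bp
  181→188: 7 bp
  188→198: 10 bp
  198→215: 17 bp
  215→227: 12 bp
  227→233: 6 bp
  233→239: 6 bp
  239→243: 4 bp
  243→249: 6 bp
  249→260: 11 bp
  260→270: 10 bp
  270→6 (wrap): 277-270+6 = 13 bp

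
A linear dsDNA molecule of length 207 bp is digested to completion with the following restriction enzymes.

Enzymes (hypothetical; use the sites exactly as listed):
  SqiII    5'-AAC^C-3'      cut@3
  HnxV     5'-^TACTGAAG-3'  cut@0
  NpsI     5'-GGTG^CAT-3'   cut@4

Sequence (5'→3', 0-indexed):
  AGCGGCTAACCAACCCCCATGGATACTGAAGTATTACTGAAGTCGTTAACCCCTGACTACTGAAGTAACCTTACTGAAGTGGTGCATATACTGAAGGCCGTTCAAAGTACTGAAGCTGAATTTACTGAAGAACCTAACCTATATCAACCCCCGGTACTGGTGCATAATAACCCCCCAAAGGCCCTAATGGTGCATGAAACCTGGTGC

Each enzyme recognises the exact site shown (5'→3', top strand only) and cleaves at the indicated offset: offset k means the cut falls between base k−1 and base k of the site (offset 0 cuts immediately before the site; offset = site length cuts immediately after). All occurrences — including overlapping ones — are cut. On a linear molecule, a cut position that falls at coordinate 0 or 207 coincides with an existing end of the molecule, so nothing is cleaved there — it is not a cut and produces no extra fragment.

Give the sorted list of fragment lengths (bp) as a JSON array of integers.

[2,4,4,5,7,7,8,9,9,10,10,11,11,12,13,14,15,16,19,21]

Scan for sites:
  SqiII (AACC, off=3): starts [7, 11, 47, 66, 130, 135, 145, 168, 197] → cuts [10, 14, 50, 69, 133, 138, 148, 171, 200]
  HnxV (TACTGAAG, off=0): starts [23, 34, 57, 71, 88, 107, 122] → cuts [23, 34, 57, 71, 88, 107, 122]
  NpsI (GGTGCAT, off=4): starts [80, 158, 188] → cuts [84, 162, 192]

All cut coordinates (distinct, sorted): [10, 14, 23, 34, 50, 57, 69, 71, 84, 88, 107, 122, 133, 138, 148, 162, 171, 192, 200]

Fragment lengths:
  [0,10): 10 bp
  [10,14): 4 bp
  [14,23): 9 bp
  [23,34): 11 bp
  [34,50): 16 bp
  [50,57): 7 bp
  [57,69): 12 bp
  [69,71): 2 bp
  [71,84): 13 bp
  [84,88): 4 bp
  [88,107): 19 bp
  [107,122): 15 bp
  [122,133): 11 bp
  [133,138): 5 bp
  [138,148): 10 bp
  [148,162): 14 bp
  [162,171): 9 bp
  [171,192): 21 bp
  [192,200): 8 bp
  [200,207): 7 bp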